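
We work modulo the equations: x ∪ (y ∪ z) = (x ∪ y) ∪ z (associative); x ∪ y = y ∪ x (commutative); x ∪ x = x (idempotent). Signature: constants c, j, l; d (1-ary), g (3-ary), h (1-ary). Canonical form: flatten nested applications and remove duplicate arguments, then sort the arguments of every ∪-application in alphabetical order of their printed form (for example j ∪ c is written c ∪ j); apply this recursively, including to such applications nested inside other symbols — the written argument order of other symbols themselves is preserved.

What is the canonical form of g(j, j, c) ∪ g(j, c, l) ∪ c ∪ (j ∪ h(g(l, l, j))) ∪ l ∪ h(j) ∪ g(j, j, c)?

Merge nested applications:  g(j, j, c) ∪ g(j, c, l) ∪ c ∪ j ∪ h(g(l, l, j)) ∪ l ∪ h(j) ∪ g(j, j, c)
Idempotence:  drop duplicate g(j, j, c)
Sort arguments:  c ∪ g(j, c, l) ∪ g(j, j, c) ∪ h(g(l, l, j)) ∪ h(j) ∪ j ∪ l

Answer: c ∪ g(j, c, l) ∪ g(j, j, c) ∪ h(g(l, l, j)) ∪ h(j) ∪ j ∪ l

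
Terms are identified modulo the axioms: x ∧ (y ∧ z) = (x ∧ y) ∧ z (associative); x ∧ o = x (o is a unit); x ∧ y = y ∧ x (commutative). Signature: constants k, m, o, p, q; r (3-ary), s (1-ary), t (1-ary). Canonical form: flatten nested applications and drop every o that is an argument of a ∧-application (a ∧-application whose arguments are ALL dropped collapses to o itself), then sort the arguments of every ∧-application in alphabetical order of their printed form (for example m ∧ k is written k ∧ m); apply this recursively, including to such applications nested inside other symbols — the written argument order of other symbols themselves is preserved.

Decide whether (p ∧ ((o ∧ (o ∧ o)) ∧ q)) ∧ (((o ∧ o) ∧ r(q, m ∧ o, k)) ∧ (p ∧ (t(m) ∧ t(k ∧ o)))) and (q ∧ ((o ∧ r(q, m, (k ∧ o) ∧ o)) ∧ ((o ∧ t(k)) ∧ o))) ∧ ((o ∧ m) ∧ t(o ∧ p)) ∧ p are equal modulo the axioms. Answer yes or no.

Left:  (p ∧ ((o ∧ (o ∧ o)) ∧ q)) ∧ (((o ∧ o) ∧ r(q, m ∧ o, k)) ∧ (p ∧ (t(m) ∧ t(k ∧ o))))
  Un-nest:  p ∧ o ∧ o ∧ o ∧ q ∧ o ∧ o ∧ r(q, m ∧ o, k) ∧ p ∧ t(m) ∧ t(k ∧ o)
  Inside:  r(q, m ∧ o, k)  →  r(q, m, k)
  Canonicalize subterm:  t(k ∧ o)  →  t(k)
  Unit:  drop o (×5)
  Sort:  p ∧ p ∧ q ∧ r(q, m, k) ∧ t(k) ∧ t(m)
Right:  (q ∧ ((o ∧ r(q, m, (k ∧ o) ∧ o)) ∧ ((o ∧ t(k)) ∧ o))) ∧ ((o ∧ m) ∧ t(o ∧ p)) ∧ p
  Merge nested applications:  q ∧ o ∧ r(q, m, (k ∧ o) ∧ o) ∧ o ∧ t(k) ∧ o ∧ o ∧ m ∧ t(o ∧ p) ∧ p
  Inside:  r(q, m, (k ∧ o) ∧ o)  →  r(q, m, k)
  Simplify inside:  t(o ∧ p)  →  t(p)
  Drop the unit:  drop o (×4)
  Order the arguments:  m ∧ p ∧ q ∧ r(q, m, k) ∧ t(k) ∧ t(p)

Answer: no — p ∧ p ∧ q ∧ r(q, m, k) ∧ t(k) ∧ t(m) vs m ∧ p ∧ q ∧ r(q, m, k) ∧ t(k) ∧ t(p)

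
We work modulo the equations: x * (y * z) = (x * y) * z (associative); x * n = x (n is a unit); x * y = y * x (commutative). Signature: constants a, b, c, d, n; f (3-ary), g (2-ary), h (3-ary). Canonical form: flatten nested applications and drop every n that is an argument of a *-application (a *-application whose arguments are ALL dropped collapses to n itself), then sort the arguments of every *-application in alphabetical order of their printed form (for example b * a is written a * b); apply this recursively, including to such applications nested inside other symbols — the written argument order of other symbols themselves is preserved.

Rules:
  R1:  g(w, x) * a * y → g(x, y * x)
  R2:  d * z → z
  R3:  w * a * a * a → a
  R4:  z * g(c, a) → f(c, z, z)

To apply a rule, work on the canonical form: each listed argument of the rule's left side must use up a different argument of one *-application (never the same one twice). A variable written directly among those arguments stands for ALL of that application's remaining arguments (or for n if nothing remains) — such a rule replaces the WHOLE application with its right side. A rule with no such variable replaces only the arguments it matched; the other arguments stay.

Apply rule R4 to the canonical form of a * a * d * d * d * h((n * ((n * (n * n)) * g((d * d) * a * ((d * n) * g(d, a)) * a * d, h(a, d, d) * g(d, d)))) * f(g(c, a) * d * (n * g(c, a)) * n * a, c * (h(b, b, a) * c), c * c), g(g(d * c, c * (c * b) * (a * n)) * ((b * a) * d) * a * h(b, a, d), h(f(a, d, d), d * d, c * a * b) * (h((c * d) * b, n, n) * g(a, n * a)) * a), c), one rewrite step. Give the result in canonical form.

Canonical form:  a * a * d * d * d * h(f(a * d * g(c, a) * g(c, a), c * c * h(b, b, a), c * c) * g(a * a * d * d * d * d * g(d, a), g(d, d) * h(a, d, d)), g(a * a * b * d * g(c * d, a * b * c * c) * h(b, a, d), a * g(a, a) * h(b * c * d, n, n) * h(f(a, d, d), d * d, a * b * c)), c)
Apply R4:  consuming g(c, a);  z := a * d * g(c, a)
Every leftover argument binds to the variable; the entire application is replaced.
New term:  a * a * d * d * d * h(f(f(c, a * d * g(c, a), a * d * g(c, a)), c * c * h(b, b, a), c * c) * g(a * a * d * d * d * d * g(d, a), g(d, d) * h(a, d, d)), g(a * a * b * d * g(c * d, a * b * c * c) * h(b, a, d), a * g(a, a) * h(b * c * d, n, n) * h(f(a, d, d), d * d, a * b * c)), c)

Answer: a * a * d * d * d * h(f(f(c, a * d * g(c, a), a * d * g(c, a)), c * c * h(b, b, a), c * c) * g(a * a * d * d * d * d * g(d, a), g(d, d) * h(a, d, d)), g(a * a * b * d * g(c * d, a * b * c * c) * h(b, a, d), a * g(a, a) * h(b * c * d, n, n) * h(f(a, d, d), d * d, a * b * c)), c)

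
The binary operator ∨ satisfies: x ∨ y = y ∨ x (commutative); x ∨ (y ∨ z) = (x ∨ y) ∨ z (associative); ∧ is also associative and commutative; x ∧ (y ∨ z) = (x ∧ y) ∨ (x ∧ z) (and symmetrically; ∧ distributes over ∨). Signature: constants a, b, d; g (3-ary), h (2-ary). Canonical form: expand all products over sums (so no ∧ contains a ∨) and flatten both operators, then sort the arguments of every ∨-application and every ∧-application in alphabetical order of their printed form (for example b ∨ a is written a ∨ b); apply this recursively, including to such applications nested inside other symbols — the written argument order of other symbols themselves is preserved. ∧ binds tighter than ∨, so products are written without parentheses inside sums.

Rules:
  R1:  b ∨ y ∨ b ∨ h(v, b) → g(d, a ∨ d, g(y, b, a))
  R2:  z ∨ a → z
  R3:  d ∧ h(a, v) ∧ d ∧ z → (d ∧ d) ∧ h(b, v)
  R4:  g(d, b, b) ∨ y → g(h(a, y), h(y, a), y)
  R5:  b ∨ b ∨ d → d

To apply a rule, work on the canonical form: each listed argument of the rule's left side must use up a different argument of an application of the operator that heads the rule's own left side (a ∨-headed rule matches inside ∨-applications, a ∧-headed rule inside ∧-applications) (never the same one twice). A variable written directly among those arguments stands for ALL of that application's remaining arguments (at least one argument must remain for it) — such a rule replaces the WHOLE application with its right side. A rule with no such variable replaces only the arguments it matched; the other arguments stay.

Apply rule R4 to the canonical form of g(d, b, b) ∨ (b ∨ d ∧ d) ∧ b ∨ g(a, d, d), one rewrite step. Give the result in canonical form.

Answer: g(h(a, b ∧ b ∨ b ∧ d ∧ d ∨ g(a, d, d)), h(b ∧ b ∨ b ∧ d ∧ d ∨ g(a, d, d), a), b ∧ b ∨ b ∧ d ∧ d ∨ g(a, d, d))

Derivation:
Canonical form:  b ∧ b ∨ b ∧ d ∧ d ∨ g(a, d, d) ∨ g(d, b, b)
R4 matches:  uses g(d, b, b);  y := b ∧ b ∨ b ∧ d ∧ d ∨ g(a, d, d)
The extension variable absorbs all remaining arguments, so the whole application is rewritten.
Giving:  g(h(a, b ∧ b ∨ b ∧ d ∧ d ∨ g(a, d, d)), h(b ∧ b ∨ b ∧ d ∧ d ∨ g(a, d, d), a), b ∧ b ∨ b ∧ d ∧ d ∨ g(a, d, d))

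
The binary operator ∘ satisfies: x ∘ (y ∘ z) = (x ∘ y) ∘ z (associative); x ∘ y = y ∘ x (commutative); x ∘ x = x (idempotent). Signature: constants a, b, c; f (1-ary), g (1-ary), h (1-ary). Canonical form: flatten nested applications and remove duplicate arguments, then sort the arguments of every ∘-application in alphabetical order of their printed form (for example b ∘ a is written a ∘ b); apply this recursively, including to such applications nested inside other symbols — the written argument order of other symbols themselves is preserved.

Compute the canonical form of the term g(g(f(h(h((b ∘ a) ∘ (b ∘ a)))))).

Answer: g(g(f(h(h(a ∘ b)))))

Derivation:
Descend into:  (b ∘ a) ∘ (b ∘ a)
Merge nested applications:  b ∘ a ∘ b ∘ a
Drop duplicates:  drop duplicate b, a
Sort arguments:  a ∘ b
Rebuild:  g(g(f(h(h(a ∘ b)))))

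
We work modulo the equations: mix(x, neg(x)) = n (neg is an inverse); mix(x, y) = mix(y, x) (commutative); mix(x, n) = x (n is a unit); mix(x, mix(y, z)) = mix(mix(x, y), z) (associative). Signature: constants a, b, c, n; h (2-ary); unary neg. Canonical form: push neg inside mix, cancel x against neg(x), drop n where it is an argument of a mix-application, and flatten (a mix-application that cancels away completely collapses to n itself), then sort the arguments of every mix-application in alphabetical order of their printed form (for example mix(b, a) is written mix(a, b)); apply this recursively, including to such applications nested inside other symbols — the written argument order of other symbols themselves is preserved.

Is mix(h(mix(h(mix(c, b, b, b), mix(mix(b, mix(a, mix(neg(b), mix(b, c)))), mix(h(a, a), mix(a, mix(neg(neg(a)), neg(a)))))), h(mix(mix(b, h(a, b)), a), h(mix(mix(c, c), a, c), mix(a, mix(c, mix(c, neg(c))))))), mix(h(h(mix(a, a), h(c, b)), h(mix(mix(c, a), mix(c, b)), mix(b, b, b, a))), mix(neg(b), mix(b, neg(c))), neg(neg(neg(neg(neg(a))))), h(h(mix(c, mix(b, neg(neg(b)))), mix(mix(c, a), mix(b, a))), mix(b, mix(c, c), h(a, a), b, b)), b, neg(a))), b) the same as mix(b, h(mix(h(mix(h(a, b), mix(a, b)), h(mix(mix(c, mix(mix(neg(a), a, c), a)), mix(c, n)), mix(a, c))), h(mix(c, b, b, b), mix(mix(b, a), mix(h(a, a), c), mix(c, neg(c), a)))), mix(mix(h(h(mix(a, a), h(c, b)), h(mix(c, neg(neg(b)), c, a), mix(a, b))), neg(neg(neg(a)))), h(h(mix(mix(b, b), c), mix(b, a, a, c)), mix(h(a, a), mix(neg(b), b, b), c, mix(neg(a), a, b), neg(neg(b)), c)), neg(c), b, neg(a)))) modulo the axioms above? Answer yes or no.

Left:  mix(h(mix(h(mix(c, b, b, b), mix(mix(b, mix(a, mix(neg(b), mix(b, c)))), mix(h(a, a), mix(a, mix(neg(neg(a)), neg(a)))))), h(mix(mix(b, h(a, b)), a), h(mix(mix(c, c), a, c), mix(a, mix(c, mix(c, neg(c))))))), mix(h(h(mix(a, a), h(c, b)), h(mix(mix(c, a), mix(c, b)), mix(b, b, b, a))), mix(neg(b), mix(b, neg(c))), neg(neg(neg(neg(neg(a))))), h(h(mix(c, mix(b, neg(neg(b)))), mix(mix(c, a), mix(b, a))), mix(b, mix(c, c), h(a, a), b, b)), b, neg(a))), b)
  Push neg inside:  distribute neg over mix and collapse double neg
  Combine occurrences:  mix(h(mix(h(mix(a, b, h(a, b)), h(mix(a, c, c, c), mix(a, c))), h(mix(b, b, b, c), mix(a, a, b, c, h(a, a)))), mix(b, h(h(mix(a, a), h(c, b)), h(mix(a, b, c, c), mix(a, b, b, b))), h(h(mix(b, b, c), mix(a, a, b, c)), mix(b, b, b, c, c, h(a, a))), neg(a), neg(a), neg(c))), b)
  Sort:  mix(b, h(mix(h(mix(a, b, h(a, b)), h(mix(a, c, c, c), mix(a, c))), h(mix(b, b, b, c), mix(a, a, b, c, h(a, a)))), mix(b, h(h(mix(a, a), h(c, b)), h(mix(a, b, c, c), mix(a, b, b, b))), h(h(mix(b, b, c), mix(a, a, b, c)), mix(b, b, b, c, c, h(a, a))), neg(a), neg(a), neg(c))))
Right:  mix(b, h(mix(h(mix(h(a, b), mix(a, b)), h(mix(mix(c, mix(mix(neg(a), a, c), a)), mix(c, n)), mix(a, c))), h(mix(c, b, b, b), mix(mix(b, a), mix(h(a, a), c), mix(c, neg(c), a)))), mix(mix(h(h(mix(a, a), h(c, b)), h(mix(c, neg(neg(b)), c, a), mix(a, b))), neg(neg(neg(a)))), h(h(mix(mix(b, b), c), mix(b, a, a, c)), mix(h(a, a), mix(neg(b), b, b), c, mix(neg(a), a, b), neg(neg(b)), c)), neg(c), b, neg(a))))
  Push neg inside:  distribute neg over mix and collapse double neg
  Combine occurrences:  mix(b, h(mix(h(mix(a, b, h(a, b)), h(mix(a, c, c, c), mix(a, c))), h(mix(b, b, b, c), mix(a, a, b, c, h(a, a)))), mix(b, h(h(mix(a, a), h(c, b)), h(mix(a, b, c, c), mix(a, b))), h(h(mix(b, b, c), mix(a, a, b, c)), mix(b, b, b, c, c, h(a, a))), neg(a), neg(a), neg(c))))

Answer: no — mix(b, h(mix(h(mix(a, b, h(a, b)), h(mix(a, c, c, c), mix(a, c))), h(mix(b, b, b, c), mix(a, a, b, c, h(a, a)))), mix(b, h(h(mix(a, a), h(c, b)), h(mix(a, b, c, c), mix(a, b, b, b))), h(h(mix(b, b, c), mix(a, a, b, c)), mix(b, b, b, c, c, h(a, a))), neg(a), neg(a), neg(c)))) vs mix(b, h(mix(h(mix(a, b, h(a, b)), h(mix(a, c, c, c), mix(a, c))), h(mix(b, b, b, c), mix(a, a, b, c, h(a, a)))), mix(b, h(h(mix(a, a), h(c, b)), h(mix(a, b, c, c), mix(a, b))), h(h(mix(b, b, c), mix(a, a, b, c)), mix(b, b, b, c, c, h(a, a))), neg(a), neg(a), neg(c))))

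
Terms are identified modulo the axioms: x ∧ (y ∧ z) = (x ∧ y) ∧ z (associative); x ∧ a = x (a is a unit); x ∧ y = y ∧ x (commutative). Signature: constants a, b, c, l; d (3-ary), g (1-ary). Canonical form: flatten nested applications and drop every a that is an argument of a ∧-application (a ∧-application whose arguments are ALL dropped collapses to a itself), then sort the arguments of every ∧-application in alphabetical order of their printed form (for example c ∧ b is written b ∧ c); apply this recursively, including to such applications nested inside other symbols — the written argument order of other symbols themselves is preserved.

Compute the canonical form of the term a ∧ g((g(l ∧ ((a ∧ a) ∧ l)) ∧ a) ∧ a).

Inside:  g((g(l ∧ ((a ∧ a) ∧ l)) ∧ a) ∧ a)  →  g(g(l ∧ l))
Unit:  drop a
Sort arguments:  g(g(l ∧ l))

Answer: g(g(l ∧ l))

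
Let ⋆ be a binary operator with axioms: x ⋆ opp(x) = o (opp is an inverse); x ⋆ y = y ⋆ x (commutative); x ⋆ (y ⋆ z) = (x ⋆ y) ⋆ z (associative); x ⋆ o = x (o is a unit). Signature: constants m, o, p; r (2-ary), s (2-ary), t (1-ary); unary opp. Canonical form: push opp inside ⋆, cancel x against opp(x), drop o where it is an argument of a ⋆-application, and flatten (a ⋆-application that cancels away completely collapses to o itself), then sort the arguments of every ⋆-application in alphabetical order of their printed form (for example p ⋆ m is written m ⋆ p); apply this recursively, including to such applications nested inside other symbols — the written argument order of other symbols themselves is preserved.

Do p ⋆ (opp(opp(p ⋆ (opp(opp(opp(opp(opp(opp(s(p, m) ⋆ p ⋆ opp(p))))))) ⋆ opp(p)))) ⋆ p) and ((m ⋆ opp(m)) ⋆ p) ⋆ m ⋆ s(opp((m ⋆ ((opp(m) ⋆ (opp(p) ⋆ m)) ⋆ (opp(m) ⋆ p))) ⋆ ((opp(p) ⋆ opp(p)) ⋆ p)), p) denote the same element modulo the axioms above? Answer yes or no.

Left:  p ⋆ (opp(opp(p ⋆ (opp(opp(opp(opp(opp(opp(s(p, m) ⋆ p ⋆ opp(p))))))) ⋆ opp(p)))) ⋆ p)
  Push opp inside:  distribute opp over ⋆ and collapse double opp
  Collect:  p ⋆ p ⋆ s(p, m)
Right:  ((m ⋆ opp(m)) ⋆ p) ⋆ m ⋆ s(opp((m ⋆ ((opp(m) ⋆ (opp(p) ⋆ m)) ⋆ (opp(m) ⋆ p))) ⋆ ((opp(p) ⋆ opp(p)) ⋆ p)), p)
  Push opp inside:  distribute opp over ⋆ and collapse double opp
  Collect:  m ⋆ p ⋆ s(p, p)

Answer: no — p ⋆ p ⋆ s(p, m) vs m ⋆ p ⋆ s(p, p)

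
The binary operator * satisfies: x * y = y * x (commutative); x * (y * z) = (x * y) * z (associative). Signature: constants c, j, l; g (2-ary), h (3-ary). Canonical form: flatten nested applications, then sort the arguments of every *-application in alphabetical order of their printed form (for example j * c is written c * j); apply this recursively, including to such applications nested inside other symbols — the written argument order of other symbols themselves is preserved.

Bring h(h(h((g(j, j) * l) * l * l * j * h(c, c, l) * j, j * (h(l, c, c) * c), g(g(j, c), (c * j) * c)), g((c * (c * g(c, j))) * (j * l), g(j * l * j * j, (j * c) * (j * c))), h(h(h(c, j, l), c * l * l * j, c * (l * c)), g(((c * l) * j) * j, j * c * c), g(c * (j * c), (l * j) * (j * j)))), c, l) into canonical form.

Answer: h(h(h(g(j, j) * h(c, c, l) * j * j * l * l * l, c * h(l, c, c) * j, g(g(j, c), c * c * j)), g(c * c * g(c, j) * j * l, g(j * j * j * l, c * c * j * j)), h(h(h(c, j, l), c * j * l * l, c * c * l), g(c * j * j * l, c * c * j), g(c * c * j, j * j * j * l))), c, l)

Derivation:
Work inside:  (g(j, j) * l) * l * l * j * h(c, c, l) * j
Merge nested applications:  g(j, j) * l * l * l * j * h(c, c, l) * j
Order the arguments:  g(j, j) * h(c, c, l) * j * j * l * l * l
Put back:  h(h(h(g(j, j) * h(c, c, l) * j * j * l * l * l, c * h(l, c, c) * j, g(g(j, c), c * c * j)), g(c * c * g(c, j) * j * l, g(j * j * j * l, c * c * j * j)), h(h(h(c, j, l), c * j * l * l, c * c * l), g(c * j * j * l, c * c * j), g(c * c * j, j * j * j * l))), c, l)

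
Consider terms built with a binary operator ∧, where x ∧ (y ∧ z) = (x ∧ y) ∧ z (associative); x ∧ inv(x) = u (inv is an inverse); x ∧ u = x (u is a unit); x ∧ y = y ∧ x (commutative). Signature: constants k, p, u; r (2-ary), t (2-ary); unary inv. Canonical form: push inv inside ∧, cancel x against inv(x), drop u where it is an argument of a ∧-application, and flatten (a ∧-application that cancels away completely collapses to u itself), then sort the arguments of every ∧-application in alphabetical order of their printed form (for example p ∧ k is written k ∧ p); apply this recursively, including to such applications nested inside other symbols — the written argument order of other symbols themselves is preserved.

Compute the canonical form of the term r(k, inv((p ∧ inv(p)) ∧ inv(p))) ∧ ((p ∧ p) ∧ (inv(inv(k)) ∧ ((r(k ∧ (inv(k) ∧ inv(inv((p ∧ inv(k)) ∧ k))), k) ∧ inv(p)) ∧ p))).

Push inv inside:  distribute inv over ∧ and collapse double inv
Collect:  r(k, p) ∧ p ∧ p ∧ k ∧ r(p, k)
Sort:  k ∧ p ∧ p ∧ r(k, p) ∧ r(p, k)

Answer: k ∧ p ∧ p ∧ r(k, p) ∧ r(p, k)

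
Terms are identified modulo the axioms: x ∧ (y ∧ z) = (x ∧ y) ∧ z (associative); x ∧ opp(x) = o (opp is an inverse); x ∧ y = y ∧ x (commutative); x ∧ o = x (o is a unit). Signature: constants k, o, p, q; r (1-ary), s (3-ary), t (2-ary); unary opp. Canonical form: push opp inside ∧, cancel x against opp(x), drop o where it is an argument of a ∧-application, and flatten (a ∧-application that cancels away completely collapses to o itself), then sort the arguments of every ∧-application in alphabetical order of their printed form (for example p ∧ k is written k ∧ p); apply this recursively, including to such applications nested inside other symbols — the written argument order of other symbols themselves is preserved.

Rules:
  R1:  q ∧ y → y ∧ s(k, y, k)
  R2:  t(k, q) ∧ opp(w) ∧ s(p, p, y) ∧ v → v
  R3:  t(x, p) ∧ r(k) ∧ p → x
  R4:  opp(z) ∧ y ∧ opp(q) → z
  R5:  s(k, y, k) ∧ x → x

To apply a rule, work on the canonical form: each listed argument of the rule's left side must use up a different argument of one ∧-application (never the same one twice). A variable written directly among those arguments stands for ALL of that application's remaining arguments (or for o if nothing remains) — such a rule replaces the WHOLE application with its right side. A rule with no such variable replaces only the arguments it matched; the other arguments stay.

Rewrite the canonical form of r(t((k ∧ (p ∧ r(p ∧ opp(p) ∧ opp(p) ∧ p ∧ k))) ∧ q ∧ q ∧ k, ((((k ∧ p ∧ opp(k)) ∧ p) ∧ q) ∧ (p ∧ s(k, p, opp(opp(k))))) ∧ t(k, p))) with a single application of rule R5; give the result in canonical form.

Canonical form:  r(t(k ∧ k ∧ p ∧ q ∧ q ∧ r(k), p ∧ p ∧ p ∧ q ∧ s(k, p, k) ∧ t(k, p)))
R5 matches:  uses s(k, p, k);  x := p ∧ p ∧ p ∧ q ∧ t(k, p), y := p
The extension variable absorbs all remaining arguments, so the whole application is rewritten.
New term:  r(t(k ∧ k ∧ p ∧ q ∧ q ∧ r(k), p ∧ p ∧ p ∧ q ∧ t(k, p)))

Answer: r(t(k ∧ k ∧ p ∧ q ∧ q ∧ r(k), p ∧ p ∧ p ∧ q ∧ t(k, p)))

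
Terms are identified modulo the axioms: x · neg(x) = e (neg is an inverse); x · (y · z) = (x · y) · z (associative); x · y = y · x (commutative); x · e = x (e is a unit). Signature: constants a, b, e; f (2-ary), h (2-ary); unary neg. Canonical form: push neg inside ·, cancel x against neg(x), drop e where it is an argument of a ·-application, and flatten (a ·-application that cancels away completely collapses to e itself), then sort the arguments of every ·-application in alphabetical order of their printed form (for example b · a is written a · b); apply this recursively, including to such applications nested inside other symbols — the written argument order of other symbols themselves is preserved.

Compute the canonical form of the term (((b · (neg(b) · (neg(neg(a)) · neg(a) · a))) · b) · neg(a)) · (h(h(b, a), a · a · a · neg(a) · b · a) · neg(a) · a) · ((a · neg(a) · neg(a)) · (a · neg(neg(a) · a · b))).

Push neg inside:  distribute neg over · and collapse double neg
Cancel inverse pairs:  b cancels; a cancels
Collect terms:  h(h(b, a), a · a · a · b)

Answer: h(h(b, a), a · a · a · b)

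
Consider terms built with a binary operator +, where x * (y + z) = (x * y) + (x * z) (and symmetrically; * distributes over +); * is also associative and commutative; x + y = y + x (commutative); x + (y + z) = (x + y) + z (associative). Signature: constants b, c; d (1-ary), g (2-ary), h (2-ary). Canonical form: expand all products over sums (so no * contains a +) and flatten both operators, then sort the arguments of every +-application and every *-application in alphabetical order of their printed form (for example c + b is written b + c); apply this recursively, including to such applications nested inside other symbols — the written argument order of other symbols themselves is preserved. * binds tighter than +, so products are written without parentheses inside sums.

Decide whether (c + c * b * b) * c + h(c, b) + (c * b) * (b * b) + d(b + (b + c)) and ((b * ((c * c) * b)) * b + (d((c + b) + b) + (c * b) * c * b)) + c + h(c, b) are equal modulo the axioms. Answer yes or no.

Answer: no — b * b * b * c + b * b * c * c + c * c + d(b + b + c) + h(c, b) vs b * b * b * c * c + b * b * c * c + c + d(b + b + c) + h(c, b)

Derivation:
Left:  (c + c * b * b) * c + h(c, b) + (c * b) * (b * b) + d(b + (b + c))
  Distribute:  c * c + b * b * c * c + h(c, b) + b * b * b * c + d(b + b + c)
  Order the arguments:  b * b * b * c + b * b * c * c + c * c + d(b + b + c) + h(c, b)
Right:  ((b * ((c * c) * b)) * b + (d((c + b) + b) + (c * b) * c * b)) + c + h(c, b)
  Merge nested applications:  b * b * b * c * c + d(b + b + c) + b * b * c * c + c + h(c, b)
  Sort arguments:  b * b * b * c * c + b * b * c * c + c + d(b + b + c) + h(c, b)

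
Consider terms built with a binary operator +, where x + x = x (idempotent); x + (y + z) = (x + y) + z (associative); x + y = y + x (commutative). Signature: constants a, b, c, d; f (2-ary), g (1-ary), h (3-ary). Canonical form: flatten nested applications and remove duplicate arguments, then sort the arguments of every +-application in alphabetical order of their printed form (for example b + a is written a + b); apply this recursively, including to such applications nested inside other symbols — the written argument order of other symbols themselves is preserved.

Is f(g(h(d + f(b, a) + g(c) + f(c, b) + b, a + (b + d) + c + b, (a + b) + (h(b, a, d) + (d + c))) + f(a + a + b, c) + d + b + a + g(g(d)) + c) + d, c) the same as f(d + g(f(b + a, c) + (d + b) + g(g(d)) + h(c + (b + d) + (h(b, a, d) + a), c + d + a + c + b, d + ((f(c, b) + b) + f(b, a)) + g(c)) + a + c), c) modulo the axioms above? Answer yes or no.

Left:  f(g(h(d + f(b, a) + g(c) + f(c, b) + b, a + (b + d) + c + b, (a + b) + (h(b, a, d) + (d + c))) + f(a + a + b, c) + d + b + a + g(g(d)) + c) + d, c)
  Focus inside:  g(h(d + f(b, a) + g(c) + f(c, b) + b, a + (b + d) + c + b, (a + b) + (h(b, a, d) + (d + c))) + f(a + a + b, c) + d + b + a + g(g(d)) + c) + d
  Canonicalize subterm:  g(h(d + f(b, a) + g(c) + f(c, b) + b, a + (b + d) + c + b, (a + b) + (h(b, a, d) + (d + c))) + f(a + a + b, c) + d + b + a + g(g(d)) + c)  →  g(a + b + c + d + f(a + b, c) + g(g(d)) + h(b + d + f(b, a) + f(c, b) + g(c), a + b + c + d, a + b + c + d + h(b, a, d)))
  Order the arguments:  d + g(a + b + c + d + f(a + b, c) + g(g(d)) + h(b + d + f(b, a) + f(c, b) + g(c), a + b + c + d, a + b + c + d + h(b, a, d)))
  Rebuild:  f(d + g(a + b + c + d + f(a + b, c) + g(g(d)) + h(b + d + f(b, a) + f(c, b) + g(c), a + b + c + d, a + b + c + d + h(b, a, d))), c)
Right:  f(d + g(f(b + a, c) + (d + b) + g(g(d)) + h(c + (b + d) + (h(b, a, d) + a), c + d + a + c + b, d + ((f(c, b) + b) + f(b, a)) + g(c)) + a + c), c)
  Descend into:  d + g(f(b + a, c) + (d + b) + g(g(d)) + h(c + (b + d) + (h(b, a, d) + a), c + d + a + c + b, d + ((f(c, b) + b) + f(b, a)) + g(c)) + a + c)
  Simplify inside:  g(f(b + a, c) + (d + b) + g(g(d)) + h(c + (b + d) + (h(b, a, d) + a), c + d + a + c + b, d + ((f(c, b) + b) + f(b, a)) + g(c)) + a + c)  →  g(a + b + c + d + f(a + b, c) + g(g(d)) + h(a + b + c + d + h(b, a, d), a + b + c + d, b + d + f(b, a) + f(c, b) + g(c)))
  Sort:  d + g(a + b + c + d + f(a + b, c) + g(g(d)) + h(a + b + c + d + h(b, a, d), a + b + c + d, b + d + f(b, a) + f(c, b) + g(c)))
  Reassemble:  f(d + g(a + b + c + d + f(a + b, c) + g(g(d)) + h(a + b + c + d + h(b, a, d), a + b + c + d, b + d + f(b, a) + f(c, b) + g(c))), c)

Answer: no — f(d + g(a + b + c + d + f(a + b, c) + g(g(d)) + h(b + d + f(b, a) + f(c, b) + g(c), a + b + c + d, a + b + c + d + h(b, a, d))), c) vs f(d + g(a + b + c + d + f(a + b, c) + g(g(d)) + h(a + b + c + d + h(b, a, d), a + b + c + d, b + d + f(b, a) + f(c, b) + g(c))), c)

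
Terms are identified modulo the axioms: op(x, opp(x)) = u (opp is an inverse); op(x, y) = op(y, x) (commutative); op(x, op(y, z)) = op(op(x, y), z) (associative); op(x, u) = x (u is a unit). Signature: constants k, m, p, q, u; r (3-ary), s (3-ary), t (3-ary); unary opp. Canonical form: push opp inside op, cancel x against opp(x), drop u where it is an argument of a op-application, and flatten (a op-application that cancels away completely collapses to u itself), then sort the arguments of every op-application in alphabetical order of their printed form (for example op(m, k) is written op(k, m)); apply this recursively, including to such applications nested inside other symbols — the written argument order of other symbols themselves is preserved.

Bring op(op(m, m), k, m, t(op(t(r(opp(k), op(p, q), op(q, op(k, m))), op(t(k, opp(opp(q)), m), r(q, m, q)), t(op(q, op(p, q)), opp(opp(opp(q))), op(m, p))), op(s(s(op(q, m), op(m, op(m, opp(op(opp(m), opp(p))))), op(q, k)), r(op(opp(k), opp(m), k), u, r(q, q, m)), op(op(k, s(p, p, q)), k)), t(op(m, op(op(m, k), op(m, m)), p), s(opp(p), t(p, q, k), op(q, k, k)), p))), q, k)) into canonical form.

Answer: op(k, m, m, m, t(op(s(s(op(m, q), op(m, m, m, p), op(k, q)), r(opp(m), u, r(q, q, m)), op(k, k, s(p, p, q))), t(op(k, m, m, m, m, p), s(opp(p), t(p, q, k), op(k, k, q)), p), t(r(opp(k), op(p, q), op(k, m, q)), op(r(q, m, q), t(k, q, m)), t(op(p, q, q), opp(q), op(m, p)))), q, k))

Derivation:
Push opp inside:  distribute opp over op and collapse double opp
Collect:  op(m, m, m, k, t(op(s(s(op(m, q), op(m, m, m, p), op(k, q)), r(opp(m), u, r(q, q, m)), op(k, k, s(p, p, q))), t(op(k, m, m, m, m, p), s(opp(p), t(p, q, k), op(k, k, q)), p), t(r(opp(k), op(p, q), op(k, m, q)), op(r(q, m, q), t(k, q, m)), t(op(p, q, q), opp(q), op(m, p)))), q, k))
Sort arguments:  op(k, m, m, m, t(op(s(s(op(m, q), op(m, m, m, p), op(k, q)), r(opp(m), u, r(q, q, m)), op(k, k, s(p, p, q))), t(op(k, m, m, m, m, p), s(opp(p), t(p, q, k), op(k, k, q)), p), t(r(opp(k), op(p, q), op(k, m, q)), op(r(q, m, q), t(k, q, m)), t(op(p, q, q), opp(q), op(m, p)))), q, k))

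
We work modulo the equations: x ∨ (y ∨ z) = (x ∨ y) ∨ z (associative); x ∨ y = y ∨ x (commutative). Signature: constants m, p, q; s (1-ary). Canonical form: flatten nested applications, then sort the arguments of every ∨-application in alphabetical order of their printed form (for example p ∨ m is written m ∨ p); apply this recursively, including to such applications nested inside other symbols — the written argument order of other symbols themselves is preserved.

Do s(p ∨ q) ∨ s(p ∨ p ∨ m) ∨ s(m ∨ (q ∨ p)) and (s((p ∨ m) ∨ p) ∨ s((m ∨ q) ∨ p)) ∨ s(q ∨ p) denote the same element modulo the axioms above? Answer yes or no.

Answer: yes — both canonical forms are s(m ∨ p ∨ p) ∨ s(m ∨ p ∨ q) ∨ s(p ∨ q)

Derivation:
Left:  s(p ∨ q) ∨ s(p ∨ p ∨ m) ∨ s(m ∨ (q ∨ p))
  Canonicalize subterm:  s(p ∨ p ∨ m)  →  s(m ∨ p ∨ p)
  Inside:  s(m ∨ (q ∨ p))  →  s(m ∨ p ∨ q)
  Order the arguments:  s(m ∨ p ∨ p) ∨ s(m ∨ p ∨ q) ∨ s(p ∨ q)
Right:  (s((p ∨ m) ∨ p) ∨ s((m ∨ q) ∨ p)) ∨ s(q ∨ p)
  Un-nest:  s((p ∨ m) ∨ p) ∨ s((m ∨ q) ∨ p) ∨ s(q ∨ p)
  Canonicalize subterm:  s((p ∨ m) ∨ p)  →  s(m ∨ p ∨ p)
  Canonicalize subterm:  s((m ∨ q) ∨ p)  →  s(m ∨ p ∨ q)
  Canonicalize subterm:  s(q ∨ p)  →  s(p ∨ q)
  Sort:  s(m ∨ p ∨ p) ∨ s(m ∨ p ∨ q) ∨ s(p ∨ q)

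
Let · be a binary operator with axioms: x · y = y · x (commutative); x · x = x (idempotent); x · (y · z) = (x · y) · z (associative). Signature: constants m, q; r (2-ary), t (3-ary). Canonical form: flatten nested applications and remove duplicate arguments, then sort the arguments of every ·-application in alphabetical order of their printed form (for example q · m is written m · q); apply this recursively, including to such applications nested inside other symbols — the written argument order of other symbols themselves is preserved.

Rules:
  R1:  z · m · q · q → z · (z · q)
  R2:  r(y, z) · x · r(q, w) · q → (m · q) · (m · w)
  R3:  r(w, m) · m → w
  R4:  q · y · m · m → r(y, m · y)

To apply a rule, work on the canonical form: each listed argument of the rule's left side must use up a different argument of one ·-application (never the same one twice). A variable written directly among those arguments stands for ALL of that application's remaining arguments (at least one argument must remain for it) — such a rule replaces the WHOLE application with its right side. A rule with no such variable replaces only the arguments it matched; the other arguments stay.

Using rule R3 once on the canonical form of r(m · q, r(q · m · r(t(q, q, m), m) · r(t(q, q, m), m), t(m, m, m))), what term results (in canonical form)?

Answer: r(m · q, r(q · t(q, q, m), t(m, m, m)))

Derivation:
Canonical form:  r(m · q, r(m · q · r(t(q, q, m), m), t(m, m, m)))
Match R3:  consume m, r(t(q, q, m), m);  w := t(q, q, m)
Result:  r(m · q, r(q · t(q, q, m), t(m, m, m)))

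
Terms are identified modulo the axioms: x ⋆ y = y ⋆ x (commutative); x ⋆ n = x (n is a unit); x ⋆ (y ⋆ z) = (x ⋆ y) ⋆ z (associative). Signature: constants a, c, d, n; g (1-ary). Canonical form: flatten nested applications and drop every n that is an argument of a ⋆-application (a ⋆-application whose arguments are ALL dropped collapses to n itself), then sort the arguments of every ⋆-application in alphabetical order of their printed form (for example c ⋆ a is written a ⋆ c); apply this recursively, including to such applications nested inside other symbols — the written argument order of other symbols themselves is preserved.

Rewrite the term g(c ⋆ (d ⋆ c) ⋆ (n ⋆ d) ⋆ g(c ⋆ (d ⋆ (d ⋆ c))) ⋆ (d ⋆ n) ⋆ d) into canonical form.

Descend into:  c ⋆ (d ⋆ c) ⋆ (n ⋆ d) ⋆ g(c ⋆ (d ⋆ (d ⋆ c))) ⋆ (d ⋆ n) ⋆ d
Flatten:  c ⋆ d ⋆ c ⋆ n ⋆ d ⋆ g(c ⋆ (d ⋆ (d ⋆ c))) ⋆ d ⋆ n ⋆ d
Canonicalize subterm:  g(c ⋆ (d ⋆ (d ⋆ c)))  →  g(c ⋆ c ⋆ d ⋆ d)
Unit:  drop n (×2)
Order the arguments:  c ⋆ c ⋆ d ⋆ d ⋆ d ⋆ d ⋆ g(c ⋆ c ⋆ d ⋆ d)
Reassemble:  g(c ⋆ c ⋆ d ⋆ d ⋆ d ⋆ d ⋆ g(c ⋆ c ⋆ d ⋆ d))

Answer: g(c ⋆ c ⋆ d ⋆ d ⋆ d ⋆ d ⋆ g(c ⋆ c ⋆ d ⋆ d))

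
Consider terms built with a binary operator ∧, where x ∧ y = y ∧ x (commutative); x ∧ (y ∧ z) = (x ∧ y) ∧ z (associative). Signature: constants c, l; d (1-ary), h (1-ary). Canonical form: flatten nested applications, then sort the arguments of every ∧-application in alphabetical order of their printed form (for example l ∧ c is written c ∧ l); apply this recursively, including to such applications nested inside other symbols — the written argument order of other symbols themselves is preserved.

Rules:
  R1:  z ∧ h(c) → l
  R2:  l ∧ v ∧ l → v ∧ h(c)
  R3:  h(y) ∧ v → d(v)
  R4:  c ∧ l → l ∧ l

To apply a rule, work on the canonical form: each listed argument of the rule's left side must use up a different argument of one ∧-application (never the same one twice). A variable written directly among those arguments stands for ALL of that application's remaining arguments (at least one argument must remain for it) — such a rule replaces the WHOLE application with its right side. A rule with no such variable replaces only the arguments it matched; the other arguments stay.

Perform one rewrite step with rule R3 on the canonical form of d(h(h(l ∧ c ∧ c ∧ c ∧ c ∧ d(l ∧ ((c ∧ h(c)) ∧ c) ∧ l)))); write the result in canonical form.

Answer: d(h(h(c ∧ c ∧ c ∧ c ∧ d(d(c ∧ c ∧ l ∧ l)) ∧ l)))

Derivation:
Canonical form:  d(h(h(c ∧ c ∧ c ∧ c ∧ d(c ∧ c ∧ h(c) ∧ l ∧ l) ∧ l)))
R3 matches:  uses h(c);  v := c ∧ c ∧ l ∧ l, y := c
The variable takes the whole remainder — replace the entire application.
New term:  d(h(h(c ∧ c ∧ c ∧ c ∧ d(d(c ∧ c ∧ l ∧ l)) ∧ l)))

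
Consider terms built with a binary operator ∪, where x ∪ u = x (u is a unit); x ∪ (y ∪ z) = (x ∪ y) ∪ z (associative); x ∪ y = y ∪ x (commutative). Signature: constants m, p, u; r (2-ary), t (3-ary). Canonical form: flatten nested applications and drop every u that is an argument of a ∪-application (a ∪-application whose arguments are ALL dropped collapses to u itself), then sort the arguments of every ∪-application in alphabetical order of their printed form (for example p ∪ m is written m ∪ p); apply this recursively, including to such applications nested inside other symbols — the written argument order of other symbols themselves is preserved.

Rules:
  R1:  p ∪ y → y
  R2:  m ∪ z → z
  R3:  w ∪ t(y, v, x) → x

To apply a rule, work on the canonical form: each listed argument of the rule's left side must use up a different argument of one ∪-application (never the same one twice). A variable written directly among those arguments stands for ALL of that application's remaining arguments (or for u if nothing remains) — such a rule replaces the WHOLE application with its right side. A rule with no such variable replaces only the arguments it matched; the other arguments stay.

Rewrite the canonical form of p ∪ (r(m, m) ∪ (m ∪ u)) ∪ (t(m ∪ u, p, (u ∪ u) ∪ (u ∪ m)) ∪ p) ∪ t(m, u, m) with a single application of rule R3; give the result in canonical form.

Canonical form:  m ∪ p ∪ p ∪ r(m, m) ∪ t(m, p, m) ∪ t(m, u, m)
Match R3:  consume t(m, p, m);  v := p, w := m ∪ p ∪ p ∪ r(m, m) ∪ t(m, u, m), x := m, y := m
The extension variable absorbs all remaining arguments, so the whole application is rewritten.
New term:  m

Answer: m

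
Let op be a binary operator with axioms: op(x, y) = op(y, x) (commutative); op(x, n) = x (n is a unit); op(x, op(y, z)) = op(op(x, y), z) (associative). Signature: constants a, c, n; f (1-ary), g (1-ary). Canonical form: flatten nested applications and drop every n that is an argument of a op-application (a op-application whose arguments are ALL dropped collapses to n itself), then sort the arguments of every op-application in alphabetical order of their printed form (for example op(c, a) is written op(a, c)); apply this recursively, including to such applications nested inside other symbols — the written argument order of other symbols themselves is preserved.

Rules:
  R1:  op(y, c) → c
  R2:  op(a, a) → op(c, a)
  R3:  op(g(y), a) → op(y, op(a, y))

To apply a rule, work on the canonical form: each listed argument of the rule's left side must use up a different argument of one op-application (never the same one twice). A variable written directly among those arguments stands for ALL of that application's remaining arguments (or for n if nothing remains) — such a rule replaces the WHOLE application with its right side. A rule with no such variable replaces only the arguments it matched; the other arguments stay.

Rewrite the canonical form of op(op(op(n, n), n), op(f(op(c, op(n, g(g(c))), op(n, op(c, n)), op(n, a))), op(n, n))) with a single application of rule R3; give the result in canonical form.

Answer: f(op(a, c, c, g(c), g(c)))

Derivation:
Canonical form:  f(op(a, c, c, g(g(c))))
R3 matches:  uses a, g(g(c));  y := g(c)
New term:  f(op(a, c, c, g(c), g(c)))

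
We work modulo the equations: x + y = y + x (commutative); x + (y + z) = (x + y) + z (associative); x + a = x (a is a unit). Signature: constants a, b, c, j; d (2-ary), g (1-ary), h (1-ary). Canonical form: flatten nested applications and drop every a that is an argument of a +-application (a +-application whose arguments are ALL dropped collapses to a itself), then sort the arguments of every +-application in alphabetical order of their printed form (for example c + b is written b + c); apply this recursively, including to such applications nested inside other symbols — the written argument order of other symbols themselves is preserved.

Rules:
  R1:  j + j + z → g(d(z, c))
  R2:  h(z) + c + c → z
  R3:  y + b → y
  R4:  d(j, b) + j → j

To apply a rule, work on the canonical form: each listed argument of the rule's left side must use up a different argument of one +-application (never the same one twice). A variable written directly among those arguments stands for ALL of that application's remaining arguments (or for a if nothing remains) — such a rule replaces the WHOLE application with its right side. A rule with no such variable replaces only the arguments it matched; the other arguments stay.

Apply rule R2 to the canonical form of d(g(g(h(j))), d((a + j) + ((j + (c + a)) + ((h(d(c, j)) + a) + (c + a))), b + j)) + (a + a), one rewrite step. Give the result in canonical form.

Canonical form:  d(g(g(h(j))), d(c + c + h(d(c, j)) + j + j, b + j))
Match R2:  consume c, c, h(d(c, j));  z := d(c, j)
Giving:  d(g(g(h(j))), d(d(c, j) + j + j, b + j))

Answer: d(g(g(h(j))), d(d(c, j) + j + j, b + j))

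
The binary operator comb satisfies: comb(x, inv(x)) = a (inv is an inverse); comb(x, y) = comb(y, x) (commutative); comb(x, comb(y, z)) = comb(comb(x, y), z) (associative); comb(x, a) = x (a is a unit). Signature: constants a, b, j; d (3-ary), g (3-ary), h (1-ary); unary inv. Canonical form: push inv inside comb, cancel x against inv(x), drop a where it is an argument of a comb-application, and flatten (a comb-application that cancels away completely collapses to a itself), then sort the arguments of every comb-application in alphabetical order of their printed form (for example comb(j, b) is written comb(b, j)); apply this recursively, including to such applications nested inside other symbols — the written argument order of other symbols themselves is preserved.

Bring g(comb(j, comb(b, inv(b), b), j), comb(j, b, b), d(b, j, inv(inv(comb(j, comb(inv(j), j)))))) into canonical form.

Work inside:  comb(j, comb(b, inv(b), b), j)
Combine occurrences:  comb(j, j, b)
Order the arguments:  comb(b, j, j)
Reassemble:  g(comb(b, j, j), comb(b, b, j), d(b, j, j))

Answer: g(comb(b, j, j), comb(b, b, j), d(b, j, j))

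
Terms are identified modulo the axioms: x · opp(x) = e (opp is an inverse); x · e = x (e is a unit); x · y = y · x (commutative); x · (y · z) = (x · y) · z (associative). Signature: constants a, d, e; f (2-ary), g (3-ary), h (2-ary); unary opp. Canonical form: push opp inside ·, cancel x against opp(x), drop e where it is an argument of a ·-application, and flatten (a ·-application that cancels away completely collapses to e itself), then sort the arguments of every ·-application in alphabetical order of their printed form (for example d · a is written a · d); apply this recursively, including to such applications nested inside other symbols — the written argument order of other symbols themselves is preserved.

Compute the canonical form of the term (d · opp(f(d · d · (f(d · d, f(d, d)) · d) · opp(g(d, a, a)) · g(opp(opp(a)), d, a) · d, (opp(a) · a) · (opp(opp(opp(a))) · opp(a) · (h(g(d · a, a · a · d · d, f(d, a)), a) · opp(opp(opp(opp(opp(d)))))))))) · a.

Push opp inside:  distribute opp over · and collapse double opp
Collect terms:  d · opp(f(d · d · d · d · f(d · d, f(d, d)) · g(a, d, a) · opp(g(d, a, a)), h(g(a · d, a · a · d · d, f(d, a)), a) · opp(a) · opp(a) · opp(d))) · a
Sort:  a · d · opp(f(d · d · d · d · f(d · d, f(d, d)) · g(a, d, a) · opp(g(d, a, a)), h(g(a · d, a · a · d · d, f(d, a)), a) · opp(a) · opp(a) · opp(d)))

Answer: a · d · opp(f(d · d · d · d · f(d · d, f(d, d)) · g(a, d, a) · opp(g(d, a, a)), h(g(a · d, a · a · d · d, f(d, a)), a) · opp(a) · opp(a) · opp(d)))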